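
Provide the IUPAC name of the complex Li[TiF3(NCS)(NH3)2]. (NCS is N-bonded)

The 1 lithium counter-ion carries a total charge of +1, so each complex ion is 1−.
Ligand charges: 3×fluoro (-1 each), 1×isothiocyanato (-1 each), 2×ammine (neutral); total -4. So Ti + (-4) = 1−, giving Ti = +3.
Ligands are named alphabetically: ammine before fluoro before isothiocyanato.
The complex ion is anionic, so titanium takes the -ate form titanate(III).

lithium diamminetrifluoroisothiocyanatotitanate(III)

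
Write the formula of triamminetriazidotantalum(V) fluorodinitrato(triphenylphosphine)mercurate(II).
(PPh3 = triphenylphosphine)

[Ta(N3)3(NH3)3][HgF(NO3)2(PPh3)]2

Cation [Ta…]: ligand charges -3, Ta(V) ⇒ ion charge 2+.
Anion [Hg…]: ligand charges -3, Hg(II) ⇒ ion charge 1−.
One 2+ cation requires 2 of the 1− anion.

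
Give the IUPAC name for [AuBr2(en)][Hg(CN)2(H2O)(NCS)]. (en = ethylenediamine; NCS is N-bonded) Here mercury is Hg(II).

Hg is given as +2; the anion's ligand charges sum to -3, so the complex anion is 1−.
A 1:1 salt means the cation carries the equal and opposite charge, 1+.
Cation: ligand charges sum to -2; for the ion to be 1+, Au = +3.

dibromo(ethylenediamine)gold(III) aquadicyanoisothiocyanatomercurate(II)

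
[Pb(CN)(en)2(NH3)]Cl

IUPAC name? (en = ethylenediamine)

amminecyanobis(ethylenediamine)lead(II) chloride

The 1 chloride counter-ion carries a total charge of -1, so each complex ion is 1+.
Ligand charges: 1×ammine (neutral), 2×ethylenediamine (neutral), 1×cyano (-1 each); total -1. So Pb + (-1) = 1+, giving Pb = +2.
Ligands are named alphabetically: ammine before cyano before ethylenediamine.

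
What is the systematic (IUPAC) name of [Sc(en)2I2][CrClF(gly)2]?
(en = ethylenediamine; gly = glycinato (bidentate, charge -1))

bis(ethylenediamine)diiodoscandium(III) chlorofluorobis(glycinato)chromate(III)

Scandium is always +3 in its complexes; the cation's ligand charges sum to -2, so the complex cation is 1+.
A 1:1 salt means the anion carries the equal and opposite charge, 1−.
Anion: ligand charges sum to -4; for the ion to be 1−, Cr = +3.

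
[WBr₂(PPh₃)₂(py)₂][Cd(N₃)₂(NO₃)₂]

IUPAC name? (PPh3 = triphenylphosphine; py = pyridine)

Both ions are complex: the cation is named first with the plain metal name, the anion second with the -ate form; each ion's ligands are alphabetised independently.
Cadmium is always +2 in its complexes; the anion's ligand charges sum to -4, so the complex anion is 2−.
A 1:1 salt means the cation carries the equal and opposite charge, 2+.
Cation: ligand charges sum to -2; for the ion to be 2+, W = +4.

dibromobis(pyridine)bis(triphenylphosphine)tungsten(IV) diazidodinitratocadmate(II)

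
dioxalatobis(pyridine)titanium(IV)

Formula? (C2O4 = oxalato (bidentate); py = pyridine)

Ligands: 2 oxalato (C2O4, -2), 2 pyridine (py, neutral). Ligand charge sum = -4.
With Ti in oxidation state +4, the complex ion is [Ti...].

[Ti(C2O4)2(py)2]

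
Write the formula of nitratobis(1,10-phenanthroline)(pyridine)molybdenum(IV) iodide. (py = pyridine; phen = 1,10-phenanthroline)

[Mo(NO3)(phen)2(py)]I3

Ligands: 1 pyridine (py, neutral), 2 1,10-phenanthroline (phen, neutral), 1 nitrato (NO3, -1). Ligand charge sum = -1.
With Mo in oxidation state +4, the complex ion is [Mo...]^3+.
Charge balance with iodide (-1) requires 1 complex ion per 3 iodide.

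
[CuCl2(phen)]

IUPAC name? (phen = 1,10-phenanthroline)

There is no counter-ion, so the complex is neutral overall.
Ligand charges: 1×1,10-phenanthroline (neutral), 2×chloro (-1 each); total -2. So Cu + (-2) = 0, giving Cu = +2.
Ligands are named alphabetically: chloro before phenanthroline.

dichloro(1,10-phenanthroline)copper(II)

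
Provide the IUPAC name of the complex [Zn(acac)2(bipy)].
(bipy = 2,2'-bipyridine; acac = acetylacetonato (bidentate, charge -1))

There is no counter-ion, so the complex is neutral overall.
Ligand charges: 1×2,2'-bipyridine (neutral), 2×acetylacetonato (-1 each); total -2. So Zn + (-2) = 0, giving Zn = +2.
Ligands are named alphabetically: acetylacetonato before bipyridine.

bis(acetylacetonato)(2,2'-bipyridine)zinc(II)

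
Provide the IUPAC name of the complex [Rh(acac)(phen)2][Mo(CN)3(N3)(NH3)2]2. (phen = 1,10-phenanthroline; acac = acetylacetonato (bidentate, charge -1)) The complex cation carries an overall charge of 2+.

(acetylacetonato)bis(1,10-phenanthroline)rhodium(III) diammineazidotricyanomolybdate(III)

The complex cation is given as 2+; its ligand charges sum to -1, so Rh = +3.
With 2 anions per cation, each anion must be 2/2 = 1−.
Anion: ligand charges sum to -4; for the ion to be 1−, Mo = +3.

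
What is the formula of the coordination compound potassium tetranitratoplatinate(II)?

Ligands: 4 nitrato (NO3, -1). Ligand charge sum = -4.
Charge balance with potassium (+1) requires 1 complex ion per 2 potassium.

K2[Pt(NO3)4]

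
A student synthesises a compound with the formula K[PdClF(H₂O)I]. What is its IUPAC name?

The 1 potassium counter-ion carries a total charge of +1, so each complex ion is 1−.
Ligand charges: 1×iodo (-1 each), 1×fluoro (-1 each), 1×aqua (neutral), 1×chloro (-1 each); total -3. So Pd + (-3) = 1−, giving Pd = +2.
Ligands are named alphabetically: aqua before chloro before fluoro before iodo.
The complex ion is anionic, so palladium takes the -ate form palladate(II).

potassium aquachlorofluoroiodopalladate(II)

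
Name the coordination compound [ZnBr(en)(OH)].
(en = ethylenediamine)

bromo(ethylenediamine)hydroxozinc(II)

There is no counter-ion, so the complex is neutral overall.
Ligand charges: 1×hydroxo (-1 each), 1×bromo (-1 each), 1×ethylenediamine (neutral); total -2. So Zn + (-2) = 0, giving Zn = +2.
Ligands are named alphabetically: bromo before ethylenediamine before hydroxo.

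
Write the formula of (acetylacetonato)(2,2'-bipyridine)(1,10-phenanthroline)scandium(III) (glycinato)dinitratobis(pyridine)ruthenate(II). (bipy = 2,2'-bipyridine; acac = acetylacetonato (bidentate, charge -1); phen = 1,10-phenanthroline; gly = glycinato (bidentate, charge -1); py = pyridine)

Cation [Sc…]: ligand charges -1, Sc(III) ⇒ ion charge 2+.
Anion [Ru…]: ligand charges -3, Ru(II) ⇒ ion charge 1−.

[Sc(acac)(bipy)(phen)][Ru(gly)(NO3)2(py)2]2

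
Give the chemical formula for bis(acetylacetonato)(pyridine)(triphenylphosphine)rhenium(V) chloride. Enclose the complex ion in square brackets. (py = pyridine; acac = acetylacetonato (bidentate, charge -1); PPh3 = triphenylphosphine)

Ligands: 1 pyridine (py, neutral), 2 acetylacetonato (acac, -1), 1 triphenylphosphine (PPh3, neutral). Ligand charge sum = -2.
Charge balance with chloride (-1) requires 1 complex ion per 3 chloride.

[Re(acac)2(PPh3)(py)]Cl3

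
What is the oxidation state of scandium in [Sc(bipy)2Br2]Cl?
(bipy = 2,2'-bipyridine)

+3

1 chloride outside the brackets (-1 each) → the complex ion is 1+.
Ligand charges: 2×bipy neutral; 2×Br = -2; sum -2.
Sc + (-2) = 1+ ⇒ Sc is +3.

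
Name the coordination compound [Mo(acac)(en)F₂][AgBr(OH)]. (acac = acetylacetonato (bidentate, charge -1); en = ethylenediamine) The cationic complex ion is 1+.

(acetylacetonato)(ethylenediamine)difluoromolybdenum(IV) bromohydroxoargentate(I)

Both ions are complex: the cation is named first with the plain metal name, the anion second with the -ate form; each ion's ligands are alphabetised independently.
The complex cation is given as 1+; its ligand charges sum to -3, so Mo = +4.
A 1:1 salt means the anion carries the equal and opposite charge, 1−.
Anion: ligand charges sum to -2; for the ion to be 1−, Ag = +1.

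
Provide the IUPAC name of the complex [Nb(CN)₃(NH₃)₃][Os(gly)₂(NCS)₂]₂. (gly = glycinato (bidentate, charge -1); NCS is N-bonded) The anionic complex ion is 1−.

Both ions are complex: the cation is named first with the plain metal name, the anion second with the -ate form; each ion's ligands are alphabetised independently.
The complex anion is given as 1−; its ligand charges sum to -4, so Os = +3.
With 2 anions per cation, the cation must be 2×1 = 2+.
Cation: ligand charges sum to -3; for the ion to be 2+, Nb = +5.

triamminetricyanoniobium(V) bis(glycinato)diisothiocyanatoosmate(III)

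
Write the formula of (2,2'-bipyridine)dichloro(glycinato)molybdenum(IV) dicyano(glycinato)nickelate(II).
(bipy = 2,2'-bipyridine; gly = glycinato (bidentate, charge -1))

Cation [Mo…]: ligand charges -3, Mo(IV) ⇒ ion charge 1+.
Anion [Ni…]: ligand charges -3, Ni(II) ⇒ ion charge 1−.

[Mo(bipy)Cl2(gly)][Ni(CN)2(gly)]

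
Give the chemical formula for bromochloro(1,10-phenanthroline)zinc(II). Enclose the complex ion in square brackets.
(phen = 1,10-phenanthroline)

[ZnBrCl(phen)]

Ligands: 1 bromo (Br, -1), 1 chloro (Cl, -1), 1 1,10-phenanthroline (phen, neutral). Ligand charge sum = -2.
With Zn in oxidation state +2, the complex ion is [Zn...].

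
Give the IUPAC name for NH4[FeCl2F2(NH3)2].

The 1 ammonium counter-ion carries a total charge of +1, so each complex ion is 1−.
Ligand charges: 2×ammine (neutral), 2×chloro (-1 each), 2×fluoro (-1 each); total -4. So Fe + (-4) = 1−, giving Fe = +3.
Ligands are named alphabetically: ammine before chloro before fluoro.
The complex ion is anionic, so iron takes the -ate form ferrate(III).

ammonium diamminedichlorodifluoroferrate(III)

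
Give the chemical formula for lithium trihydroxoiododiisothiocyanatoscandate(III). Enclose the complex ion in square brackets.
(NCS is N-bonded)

Li3[ScI(NCS)2(OH)3]

Ligands: 3 hydroxo (OH, -1), 1 iodo (I, -1), 2 isothiocyanato (NCS, -1). Ligand charge sum = -6.
Charge balance with lithium (+1) requires 1 complex ion per 3 lithium.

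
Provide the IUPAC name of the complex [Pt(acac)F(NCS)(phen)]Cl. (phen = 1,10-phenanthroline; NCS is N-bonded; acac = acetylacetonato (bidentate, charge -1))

The 1 chloride counter-ion carries a total charge of -1, so each complex ion is 1+.
Ligand charges: 1×1,10-phenanthroline (neutral), 1×isothiocyanato (-1 each), 1×fluoro (-1 each), 1×acetylacetonato (-1 each); total -3. So Pt + (-3) = 1+, giving Pt = +4.
Ligands are named alphabetically: acetylacetonato before fluoro before isothiocyanato before phenanthroline.

(acetylacetonato)fluoroisothiocyanato(1,10-phenanthroline)platinum(IV) chloride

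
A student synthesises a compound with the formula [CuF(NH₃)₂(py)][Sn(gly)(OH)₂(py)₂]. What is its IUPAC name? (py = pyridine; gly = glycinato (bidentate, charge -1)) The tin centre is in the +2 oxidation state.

diamminefluoro(pyridine)copper(II) (glycinato)dihydroxobis(pyridine)stannate(II)

Both ions are complex: the cation is named first with the plain metal name, the anion second with the -ate form; each ion's ligands are alphabetised independently.
Sn is given as +2; the anion's ligand charges sum to -3, so the complex anion is 1−.
A 1:1 salt means the cation carries the equal and opposite charge, 1+.
Cation: ligand charges sum to -1; for the ion to be 1+, Cu = +2.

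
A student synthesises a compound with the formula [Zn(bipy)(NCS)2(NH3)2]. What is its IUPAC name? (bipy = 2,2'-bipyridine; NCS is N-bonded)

diammine(2,2'-bipyridine)diisothiocyanatozinc(II)

There is no counter-ion, so the complex is neutral overall.
Ligand charges: 2×ammine (neutral), 1×2,2'-bipyridine (neutral), 2×isothiocyanato (-1 each); total -2. So Zn + (-2) = 0, giving Zn = +2.
Ligands are named alphabetically: ammine before bipyridine before isothiocyanato.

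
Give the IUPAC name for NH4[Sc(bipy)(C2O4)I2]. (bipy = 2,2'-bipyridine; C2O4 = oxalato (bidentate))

The 1 ammonium counter-ion carries a total charge of +1, so each complex ion is 1−.
Ligand charges: 1×2,2'-bipyridine (neutral), 2×iodo (-1 each), 1×oxalato (-2 each); total -4. So Sc + (-4) = 1−, giving Sc = +3.
Ligands are named alphabetically: bipyridine before iodo before oxalato.
The complex ion is anionic, so scandium takes the -ate form scandate(III).

ammonium (2,2'-bipyridine)diiodooxalatoscandate(III)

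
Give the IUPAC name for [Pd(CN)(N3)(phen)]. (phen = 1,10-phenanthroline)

azidocyano(1,10-phenanthroline)palladium(II)

There is no counter-ion, so the complex is neutral overall.
Ligand charges: 1×1,10-phenanthroline (neutral), 1×azido (-1 each), 1×cyano (-1 each); total -2. So Pd + (-2) = 0, giving Pd = +2.
Ligands are named alphabetically: azido before cyano before phenanthroline.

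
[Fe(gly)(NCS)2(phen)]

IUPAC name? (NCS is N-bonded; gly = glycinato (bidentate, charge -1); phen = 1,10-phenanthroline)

There is no counter-ion, so the complex is neutral overall.
Ligand charges: 2×isothiocyanato (-1 each), 1×glycinato (-1 each), 1×1,10-phenanthroline (neutral); total -3. So Fe + (-3) = 0, giving Fe = +3.
Ligands are named alphabetically: glycinato before isothiocyanato before phenanthroline.

(glycinato)diisothiocyanato(1,10-phenanthroline)iron(III)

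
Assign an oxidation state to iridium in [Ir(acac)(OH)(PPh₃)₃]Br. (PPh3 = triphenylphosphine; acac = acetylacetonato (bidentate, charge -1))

+3

1 bromide outside the brackets (-1 each) → the complex ion is 1+.
Ligand charges: 3×PPh3 neutral; 1×OH = -1; 1×acac = -1; sum -2.
Ir + (-2) = 1+ ⇒ Ir is +3.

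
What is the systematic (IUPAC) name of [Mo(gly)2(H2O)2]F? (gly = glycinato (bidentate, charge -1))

diaquabis(glycinato)molybdenum(III) fluoride

The 1 fluoride counter-ion carries a total charge of -1, so each complex ion is 1+.
Ligand charges: 2×aqua (neutral), 2×glycinato (-1 each); total -2. So Mo + (-2) = 1+, giving Mo = +3.
Ligands are named alphabetically: aqua before glycinato.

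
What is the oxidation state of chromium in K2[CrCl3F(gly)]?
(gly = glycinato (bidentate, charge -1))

2 potassium outside the brackets (+1 each) → the complex ion is 2−.
Ligand charges: 1×gly = -1; 3×Cl = -3; 1×F = -1; sum -5.
Cr + (-5) = 2− ⇒ Cr is +3.

+3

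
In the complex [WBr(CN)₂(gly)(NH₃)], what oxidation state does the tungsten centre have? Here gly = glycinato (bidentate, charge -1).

No counter-ion: the bracketed complex is neutral.
Ligand charges: 1×NH3 neutral; 2×CN = -2; 1×gly = -1; 1×Br = -1; sum -4.
W + (-4) = 0 ⇒ W is +4.

+4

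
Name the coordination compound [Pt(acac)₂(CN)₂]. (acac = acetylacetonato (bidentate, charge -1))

There is no counter-ion, so the complex is neutral overall.
Ligand charges: 2×acetylacetonato (-1 each), 2×cyano (-1 each); total -4. So Pt + (-4) = 0, giving Pt = +4.
Ligands are named alphabetically: acetylacetonato before cyano.

bis(acetylacetonato)dicyanoplatinum(IV)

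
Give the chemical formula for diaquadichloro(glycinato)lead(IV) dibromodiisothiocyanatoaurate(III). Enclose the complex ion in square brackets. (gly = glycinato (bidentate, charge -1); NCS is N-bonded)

Cation [Pb…]: ligand charges -3, Pb(IV) ⇒ ion charge 1+.
Anion [Au…]: ligand charges -4, Au(III) ⇒ ion charge 1−.
One 1+ cation balances one 1− anion.

[PbCl2(gly)(H2O)2][AuBr2(NCS)2]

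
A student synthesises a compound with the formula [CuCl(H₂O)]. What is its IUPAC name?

aquachlorocopper(I)

There is no counter-ion, so the complex is neutral overall.
Ligand charges: 1×aqua (neutral), 1×chloro (-1 each); total -1. So Cu + (-1) = 0, giving Cu = +1.
Ligands are named alphabetically: aqua before chloro.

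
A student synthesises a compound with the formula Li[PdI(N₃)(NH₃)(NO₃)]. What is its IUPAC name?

The 1 lithium counter-ion carries a total charge of +1, so each complex ion is 1−.
Ligand charges: 1×nitrato (-1 each), 1×iodo (-1 each), 1×azido (-1 each), 1×ammine (neutral); total -3. So Pd + (-3) = 1−, giving Pd = +2.
Ligands are named alphabetically: ammine before azido before iodo before nitrato.
The complex ion is anionic, so palladium takes the -ate form palladate(II).

lithium ammineazidoiodonitratopalladate(II)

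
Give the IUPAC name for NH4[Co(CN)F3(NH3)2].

The 1 ammonium counter-ion carries a total charge of +1, so each complex ion is 1−.
Ligand charges: 3×fluoro (-1 each), 1×cyano (-1 each), 2×ammine (neutral); total -4. So Co + (-4) = 1−, giving Co = +3.
The complex ion is anionic, so cobalt takes the -ate form cobaltate(III).

ammonium diamminecyanotrifluorocobaltate(III)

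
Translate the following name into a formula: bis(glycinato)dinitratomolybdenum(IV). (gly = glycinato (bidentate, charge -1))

Ligands: 2 glycinato (gly, -1), 2 nitrato (NO3, -1). Ligand charge sum = -4.
With Mo in oxidation state +4, the complex ion is [Mo...].

[Mo(gly)2(NO3)2]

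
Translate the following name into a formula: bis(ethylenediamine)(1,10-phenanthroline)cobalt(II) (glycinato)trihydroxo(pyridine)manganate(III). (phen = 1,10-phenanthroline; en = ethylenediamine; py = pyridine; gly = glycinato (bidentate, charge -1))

Cation [Co…]: ligand charges 0, Co(II) ⇒ ion charge 2+.
Anion [Mn…]: ligand charges -4, Mn(III) ⇒ ion charge 1−.

[Co(en)2(phen)][Mn(gly)(OH)3(py)]2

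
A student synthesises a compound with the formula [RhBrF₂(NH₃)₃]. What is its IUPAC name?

There is no counter-ion, so the complex is neutral overall.
Ligand charges: 1×bromo (-1 each), 3×ammine (neutral), 2×fluoro (-1 each); total -3. So Rh + (-3) = 0, giving Rh = +3.
Ligands are named alphabetically: ammine before bromo before fluoro.

triamminebromodifluororhodium(III)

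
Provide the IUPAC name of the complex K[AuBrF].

potassium bromofluoroaurate(I)

The 1 potassium counter-ion carries a total charge of +1, so each complex ion is 1−.
Ligand charges: 1×fluoro (-1 each), 1×bromo (-1 each); total -2. So Au + (-2) = 1−, giving Au = +1.
Ligands are named alphabetically: bromo before fluoro.
The complex ion is anionic, so gold takes the -ate form aurate(I).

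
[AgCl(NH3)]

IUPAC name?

amminechlorosilver(I)

There is no counter-ion, so the complex is neutral overall.
Ligand charges: 1×ammine (neutral), 1×chloro (-1 each); total -1. So Ag + (-1) = 0, giving Ag = +1.
Ligands are named alphabetically: ammine before chloro.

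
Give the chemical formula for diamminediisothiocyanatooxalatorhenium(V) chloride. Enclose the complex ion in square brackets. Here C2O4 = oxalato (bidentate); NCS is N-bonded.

Ligands: 1 oxalato (C2O4, -2), 2 ammine (NH3, neutral), 2 isothiocyanato (NCS, -1). Ligand charge sum = -4.
With Re in oxidation state +5, the complex ion is [Re...]^1+.
Charge balance with chloride (-1) requires 1 complex ion per 1 chloride.

[Re(C2O4)(NCS)2(NH3)2]Cl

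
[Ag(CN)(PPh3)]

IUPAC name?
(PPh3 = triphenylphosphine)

There is no counter-ion, so the complex is neutral overall.
Ligand charges: 1×triphenylphosphine (neutral), 1×cyano (-1 each); total -1. So Ag + (-1) = 0, giving Ag = +1.
Ligands are named alphabetically: cyano before triphenylphosphine.

cyano(triphenylphosphine)silver(I)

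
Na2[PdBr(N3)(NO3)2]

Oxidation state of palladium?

2 sodium outside the brackets (+1 each) → the complex ion is 2−.
Ligand charges: 2×NO3 = -2; 1×N3 = -1; 1×Br = -1; sum -4.
Pd + (-4) = 2− ⇒ Pd is +2.

+2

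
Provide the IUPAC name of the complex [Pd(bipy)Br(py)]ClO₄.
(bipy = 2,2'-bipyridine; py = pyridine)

(2,2'-bipyridine)bromo(pyridine)palladium(II) perchlorate

The 1 perchlorate counter-ion carries a total charge of -1, so each complex ion is 1+.
Ligand charges: 1×2,2'-bipyridine (neutral), 1×bromo (-1 each), 1×pyridine (neutral); total -1. So Pd + (-1) = 1+, giving Pd = +2.
Ligands are named alphabetically: bipyridine before bromo before pyridine.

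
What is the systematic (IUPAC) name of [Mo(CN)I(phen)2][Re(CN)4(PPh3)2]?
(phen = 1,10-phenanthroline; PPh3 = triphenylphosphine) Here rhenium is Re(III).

Both ions are complex: the cation is named first with the plain metal name, the anion second with the -ate form; each ion's ligands are alphabetised independently.
Re is given as +3; the anion's ligand charges sum to -4, so the complex anion is 1−.
A 1:1 salt means the cation carries the equal and opposite charge, 1+.
Cation: ligand charges sum to -2; for the ion to be 1+, Mo = +3.

cyanoiodobis(1,10-phenanthroline)molybdenum(III) tetracyanobis(triphenylphosphine)rhenate(III)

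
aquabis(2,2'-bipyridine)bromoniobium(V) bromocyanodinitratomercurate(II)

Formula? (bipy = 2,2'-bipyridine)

[Nb(bipy)2Br(H2O)][HgBr(CN)(NO3)2]2

Cation [Nb…]: ligand charges -1, Nb(V) ⇒ ion charge 4+.
Anion [Hg…]: ligand charges -4, Hg(II) ⇒ ion charge 2−.
One 4+ cation requires 2 of the 2− anion.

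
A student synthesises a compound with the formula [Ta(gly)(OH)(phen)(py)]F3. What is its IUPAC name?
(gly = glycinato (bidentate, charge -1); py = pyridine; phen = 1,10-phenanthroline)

(glycinato)hydroxo(1,10-phenanthroline)(pyridine)tantalum(V) fluoride

The 3 fluoride counter-ions carry a total charge of -3, so each complex ion is 3+.
Ligand charges: 1×glycinato (-1 each), 1×pyridine (neutral), 1×1,10-phenanthroline (neutral), 1×hydroxo (-1 each); total -2. So Ta + (-2) = 3+, giving Ta = +5.
Ligands are named alphabetically: glycinato before hydroxo before phenanthroline before pyridine.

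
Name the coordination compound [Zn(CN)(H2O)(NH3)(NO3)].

There is no counter-ion, so the complex is neutral overall.
Ligand charges: 1×aqua (neutral), 1×ammine (neutral), 1×cyano (-1 each), 1×nitrato (-1 each); total -2. So Zn + (-2) = 0, giving Zn = +2.
Ligands are named alphabetically: ammine before aqua before cyano before nitrato.

ammineaquacyanonitratozinc(II)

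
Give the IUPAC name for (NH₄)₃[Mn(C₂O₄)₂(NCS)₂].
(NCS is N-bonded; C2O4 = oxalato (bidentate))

ammonium diisothiocyanatodioxalatomanganate(III)

The 3 ammonium counter-ions carry a total charge of +3, so each complex ion is 3−.
Ligand charges: 2×isothiocyanato (-1 each), 2×oxalato (-2 each); total -6. So Mn + (-6) = 3−, giving Mn = +3.
The complex ion is anionic, so manganese takes the -ate form manganate(III).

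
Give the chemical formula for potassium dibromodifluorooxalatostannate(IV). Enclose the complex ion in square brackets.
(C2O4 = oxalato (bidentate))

Ligands: 2 fluoro (F, -1), 2 bromo (Br, -1), 1 oxalato (C2O4, -2). Ligand charge sum = -6.
With Sn in oxidation state +4, the complex ion is [Sn...]^2−.
Charge balance with potassium (+1) requires 1 complex ion per 2 potassium.

K2[SnBr2(C2O4)F2]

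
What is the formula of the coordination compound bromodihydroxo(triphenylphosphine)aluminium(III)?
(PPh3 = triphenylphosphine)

Ligands: 1 triphenylphosphine (PPh3, neutral), 2 hydroxo (OH, -1), 1 bromo (Br, -1). Ligand charge sum = -3.
With Al in oxidation state +3, the complex ion is [Al...].

[AlBr(OH)2(PPh3)]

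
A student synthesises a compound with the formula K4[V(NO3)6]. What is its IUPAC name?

The 4 potassium counter-ions carry a total charge of +4, so each complex ion is 4−.
Ligand charges: 6×nitrato (-1 each); total -6. So V + (-6) = 4−, giving V = +2.
The complex ion is anionic, so vanadium takes the -ate form vanadate(II).

potassium hexanitratovanadate(II)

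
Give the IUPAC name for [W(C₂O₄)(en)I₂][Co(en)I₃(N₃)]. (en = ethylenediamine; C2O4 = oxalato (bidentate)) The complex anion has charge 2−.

The complex anion is given as 2−; its ligand charges sum to -4, so Co = +2.
A 1:1 salt means the cation carries the equal and opposite charge, 2+.
Cation: ligand charges sum to -4; for the ion to be 2+, W = +6.

(ethylenediamine)diiodooxalatotungsten(VI) azido(ethylenediamine)triiodocobaltate(II)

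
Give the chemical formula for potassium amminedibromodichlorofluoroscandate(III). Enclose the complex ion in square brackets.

Ligands: 2 bromo (Br, -1), 1 ammine (NH3, neutral), 1 fluoro (F, -1), 2 chloro (Cl, -1). Ligand charge sum = -5.
Charge balance with potassium (+1) requires 1 complex ion per 2 potassium.

K2[ScBr2Cl2F(NH3)]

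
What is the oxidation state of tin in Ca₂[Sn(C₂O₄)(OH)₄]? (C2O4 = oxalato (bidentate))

2 calcium outside the brackets (+2 each) → the complex ion is 4−.
Ligand charges: 1×C2O4 = -2; 4×OH = -4; sum -6.
Sn + (-6) = 4− ⇒ Sn is +2.

+2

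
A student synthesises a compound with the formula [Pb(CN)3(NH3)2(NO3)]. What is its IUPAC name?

diamminetricyanonitratolead(IV)

There is no counter-ion, so the complex is neutral overall.
Ligand charges: 2×ammine (neutral), 1×nitrato (-1 each), 3×cyano (-1 each); total -4. So Pb + (-4) = 0, giving Pb = +4.
Ligands are named alphabetically: ammine before cyano before nitrato.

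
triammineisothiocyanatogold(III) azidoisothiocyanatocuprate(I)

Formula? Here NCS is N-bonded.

Cation [Au…]: ligand charges -1, Au(III) ⇒ ion charge 2+.
Anion [Cu…]: ligand charges -2, Cu(I) ⇒ ion charge 1−.
One 2+ cation requires 2 of the 1− anion.

[Au(NCS)(NH3)3][Cu(N3)(NCS)]2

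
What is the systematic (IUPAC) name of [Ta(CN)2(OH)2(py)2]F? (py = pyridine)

The 1 fluoride counter-ion carries a total charge of -1, so each complex ion is 1+.
Ligand charges: 2×cyano (-1 each), 2×hydroxo (-1 each), 2×pyridine (neutral); total -4. So Ta + (-4) = 1+, giving Ta = +5.
Ligands are named alphabetically: cyano before hydroxo before pyridine.

dicyanodihydroxobis(pyridine)tantalum(V) fluoride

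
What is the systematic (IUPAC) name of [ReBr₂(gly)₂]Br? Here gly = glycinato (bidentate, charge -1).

The 1 bromide counter-ion carries a total charge of -1, so each complex ion is 1+.
Ligand charges: 2×glycinato (-1 each), 2×bromo (-1 each); total -4. So Re + (-4) = 1+, giving Re = +5.
Ligands are named alphabetically: bromo before glycinato.

dibromobis(glycinato)rhenium(V) bromide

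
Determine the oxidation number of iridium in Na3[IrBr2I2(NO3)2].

+3

3 sodium outside the brackets (+1 each) → the complex ion is 3−.
Ligand charges: 2×I = -2; 2×NO3 = -2; 2×Br = -2; sum -6.
Ir + (-6) = 3− ⇒ Ir is +3.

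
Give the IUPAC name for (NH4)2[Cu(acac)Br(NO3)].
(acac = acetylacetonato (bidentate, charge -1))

ammonium (acetylacetonato)bromonitratocuprate(I)

The 2 ammonium counter-ions carry a total charge of +2, so each complex ion is 2−.
Ligand charges: 1×nitrato (-1 each), 1×acetylacetonato (-1 each), 1×bromo (-1 each); total -3. So Cu + (-3) = 2−, giving Cu = +1.
The complex ion is anionic, so copper takes the -ate form cuprate(I).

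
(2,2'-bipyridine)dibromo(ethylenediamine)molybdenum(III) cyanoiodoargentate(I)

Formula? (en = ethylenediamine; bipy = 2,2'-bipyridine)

[Mo(bipy)Br2(en)][Ag(CN)I]

Cation [Mo…]: ligand charges -2, Mo(III) ⇒ ion charge 1+.
Anion [Ag…]: ligand charges -2, Ag(I) ⇒ ion charge 1−.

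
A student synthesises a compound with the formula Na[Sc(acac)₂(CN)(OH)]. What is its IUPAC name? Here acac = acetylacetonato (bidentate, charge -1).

sodium bis(acetylacetonato)cyanohydroxoscandate(III)

The 1 sodium counter-ion carries a total charge of +1, so each complex ion is 1−.
Ligand charges: 2×acetylacetonato (-1 each), 1×cyano (-1 each), 1×hydroxo (-1 each); total -4. So Sc + (-4) = 1−, giving Sc = +3.
The complex ion is anionic, so scandium takes the -ate form scandate(III).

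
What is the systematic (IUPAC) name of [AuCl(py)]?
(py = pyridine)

There is no counter-ion, so the complex is neutral overall.
Ligand charges: 1×pyridine (neutral), 1×chloro (-1 each); total -1. So Au + (-1) = 0, giving Au = +1.
Ligands are named alphabetically: chloro before pyridine.

chloro(pyridine)gold(I)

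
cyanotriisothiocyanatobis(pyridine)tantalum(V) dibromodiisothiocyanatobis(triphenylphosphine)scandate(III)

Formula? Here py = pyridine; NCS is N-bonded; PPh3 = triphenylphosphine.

[Ta(CN)(NCS)3(py)2][ScBr2(NCS)2(PPh3)2]

Cation [Ta…]: ligand charges -4, Ta(V) ⇒ ion charge 1+.
Anion [Sc…]: ligand charges -4, Sc(III) ⇒ ion charge 1−.
One 1+ cation balances one 1− anion.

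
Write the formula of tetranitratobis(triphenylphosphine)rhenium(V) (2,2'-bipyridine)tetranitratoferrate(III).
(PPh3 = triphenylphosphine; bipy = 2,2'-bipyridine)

[Re(NO3)4(PPh3)2][Fe(bipy)(NO3)4]

Cation [Re…]: ligand charges -4, Re(V) ⇒ ion charge 1+.
Anion [Fe…]: ligand charges -4, Fe(III) ⇒ ion charge 1−.
One 1+ cation balances one 1− anion.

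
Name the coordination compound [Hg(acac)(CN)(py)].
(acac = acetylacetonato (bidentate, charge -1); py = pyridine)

There is no counter-ion, so the complex is neutral overall.
Ligand charges: 1×cyano (-1 each), 1×acetylacetonato (-1 each), 1×pyridine (neutral); total -2. So Hg + (-2) = 0, giving Hg = +2.
Ligands are named alphabetically: acetylacetonato before cyano before pyridine.

(acetylacetonato)cyano(pyridine)mercury(II)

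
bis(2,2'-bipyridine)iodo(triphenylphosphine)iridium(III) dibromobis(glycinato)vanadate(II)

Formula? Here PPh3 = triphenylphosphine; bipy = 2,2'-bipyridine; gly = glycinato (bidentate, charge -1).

[Ir(bipy)2I(PPh3)][VBr2(gly)2]

Cation [Ir…]: ligand charges -1, Ir(III) ⇒ ion charge 2+.
Anion [V…]: ligand charges -4, V(II) ⇒ ion charge 2−.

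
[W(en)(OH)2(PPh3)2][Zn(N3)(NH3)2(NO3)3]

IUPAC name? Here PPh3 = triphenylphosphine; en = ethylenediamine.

Zinc is always +2 in its complexes; the anion's ligand charges sum to -4, so the complex anion is 2−.
A 1:1 salt means the cation carries the equal and opposite charge, 2+.
Cation: ligand charges sum to -2; for the ion to be 2+, W = +4.

(ethylenediamine)dihydroxobis(triphenylphosphine)tungsten(IV) diammineazidotrinitratozincate(II)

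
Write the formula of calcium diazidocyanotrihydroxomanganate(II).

Ca2[Mn(CN)(N3)2(OH)3]

Ligands: 2 azido (N3, -1), 3 hydroxo (OH, -1), 1 cyano (CN, -1). Ligand charge sum = -6.
With Mn in oxidation state +2, the complex ion is [Mn...]^4−.
Charge balance with calcium (+2) requires 1 complex ion per 2 calcium.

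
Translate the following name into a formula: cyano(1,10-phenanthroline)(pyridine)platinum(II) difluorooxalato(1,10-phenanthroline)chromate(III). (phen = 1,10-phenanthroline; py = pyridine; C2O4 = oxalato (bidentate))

[Pt(CN)(phen)(py)][Cr(C2O4)F2(phen)]

Cation [Pt…]: ligand charges -1, Pt(II) ⇒ ion charge 1+.
Anion [Cr…]: ligand charges -4, Cr(III) ⇒ ion charge 1−.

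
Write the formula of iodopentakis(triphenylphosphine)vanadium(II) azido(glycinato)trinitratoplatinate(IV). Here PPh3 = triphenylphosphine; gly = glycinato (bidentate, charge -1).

[VI(PPh3)5][Pt(gly)(N3)(NO3)3]

Cation [V…]: ligand charges -1, V(II) ⇒ ion charge 1+.
Anion [Pt…]: ligand charges -5, Pt(IV) ⇒ ion charge 1−.
One 1+ cation balances one 1− anion.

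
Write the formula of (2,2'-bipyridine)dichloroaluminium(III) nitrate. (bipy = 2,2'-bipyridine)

Ligands: 1 2,2'-bipyridine (bipy, neutral), 2 chloro (Cl, -1). Ligand charge sum = -2.
With Al in oxidation state +3, the complex ion is [Al...]^1+.
Charge balance with nitrate (-1) requires 1 complex ion per 1 nitrate.

[Al(bipy)Cl2]NO3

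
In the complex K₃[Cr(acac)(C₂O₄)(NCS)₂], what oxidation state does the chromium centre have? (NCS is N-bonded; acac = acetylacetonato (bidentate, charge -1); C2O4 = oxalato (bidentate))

3 potassium outside the brackets (+1 each) → the complex ion is 3−.
Ligand charges: 2×NCS = -2; 1×acac = -1; 1×C2O4 = -2; sum -5.
Cr + (-5) = 3− ⇒ Cr is +2.

+2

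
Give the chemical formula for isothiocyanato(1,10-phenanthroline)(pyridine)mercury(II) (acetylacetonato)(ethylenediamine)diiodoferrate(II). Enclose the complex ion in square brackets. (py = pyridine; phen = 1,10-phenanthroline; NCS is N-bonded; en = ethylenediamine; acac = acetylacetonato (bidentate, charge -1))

[Hg(NCS)(phen)(py)][Fe(acac)(en)I2]

Cation [Hg…]: ligand charges -1, Hg(II) ⇒ ion charge 1+.
Anion [Fe…]: ligand charges -3, Fe(II) ⇒ ion charge 1−.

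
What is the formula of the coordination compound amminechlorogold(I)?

[AuCl(NH3)]

Ligands: 1 chloro (Cl, -1), 1 ammine (NH3, neutral). Ligand charge sum = -1.
With Au in oxidation state +1, the complex ion is [Au...].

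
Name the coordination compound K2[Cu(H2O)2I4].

potassium diaquatetraiodocuprate(II)

The 2 potassium counter-ions carry a total charge of +2, so each complex ion is 2−.
Ligand charges: 4×iodo (-1 each), 2×aqua (neutral); total -4. So Cu + (-4) = 2−, giving Cu = +2.
Ligands are named alphabetically: aqua before iodo.
The complex ion is anionic, so copper takes the -ate form cuprate(II).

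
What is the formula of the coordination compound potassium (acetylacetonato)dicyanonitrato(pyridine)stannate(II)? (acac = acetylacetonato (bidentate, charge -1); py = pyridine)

Ligands: 1 acetylacetonato (acac, -1), 1 pyridine (py, neutral), 1 nitrato (NO3, -1), 2 cyano (CN, -1). Ligand charge sum = -4.
With Sn in oxidation state +2, the complex ion is [Sn...]^2−.
Charge balance with potassium (+1) requires 1 complex ion per 2 potassium.

K2[Sn(acac)(CN)2(NO3)(py)]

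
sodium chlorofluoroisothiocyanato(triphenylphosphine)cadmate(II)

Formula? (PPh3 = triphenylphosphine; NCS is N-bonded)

Ligands: 1 fluoro (F, -1), 1 triphenylphosphine (PPh3, neutral), 1 isothiocyanato (NCS, -1), 1 chloro (Cl, -1). Ligand charge sum = -3.
Charge balance with sodium (+1) requires 1 complex ion per 1 sodium.

Na[CdClF(NCS)(PPh3)]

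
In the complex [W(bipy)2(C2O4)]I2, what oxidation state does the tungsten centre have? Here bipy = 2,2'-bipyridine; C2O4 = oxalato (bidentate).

+4

2 iodide outside the brackets (-1 each) → the complex ion is 2+.
Ligand charges: 2×bipy neutral; 1×C2O4 = -2; sum -2.
W + (-2) = 2+ ⇒ W is +4.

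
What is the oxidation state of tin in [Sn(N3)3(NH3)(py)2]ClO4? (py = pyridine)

+4

1 perchlorate outside the brackets (-1 each) → the complex ion is 1+.
Ligand charges: 2×py neutral; 1×NH3 neutral; 3×N3 = -3; sum -3.
Sn + (-3) = 1+ ⇒ Sn is +4.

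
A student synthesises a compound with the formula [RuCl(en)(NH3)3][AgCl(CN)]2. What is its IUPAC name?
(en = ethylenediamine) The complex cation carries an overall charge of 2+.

The complex cation is given as 2+; its ligand charges sum to -1, so Ru = +3.
With 2 anions per cation, each anion must be 2/2 = 1−.
Anion: ligand charges sum to -2; for the ion to be 1−, Ag = +1.

triamminechloro(ethylenediamine)ruthenium(III) chlorocyanoargentate(I)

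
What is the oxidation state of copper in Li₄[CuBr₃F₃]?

+2

4 lithium outside the brackets (+1 each) → the complex ion is 4−.
Ligand charges: 3×Br = -3; 3×F = -3; sum -6.
Cu + (-6) = 4− ⇒ Cu is +2.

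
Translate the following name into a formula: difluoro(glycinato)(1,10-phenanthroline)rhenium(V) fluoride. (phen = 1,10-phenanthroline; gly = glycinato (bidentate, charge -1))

[ReF2(gly)(phen)]F2

Ligands: 1 1,10-phenanthroline (phen, neutral), 1 glycinato (gly, -1), 2 fluoro (F, -1). Ligand charge sum = -3.
With Re in oxidation state +5, the complex ion is [Re...]^2+.
Charge balance with fluoride (-1) requires 1 complex ion per 2 fluoride.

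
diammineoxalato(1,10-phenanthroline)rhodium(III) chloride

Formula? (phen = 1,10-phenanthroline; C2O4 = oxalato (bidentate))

Ligands: 1 1,10-phenanthroline (phen, neutral), 1 oxalato (C2O4, -2), 2 ammine (NH3, neutral). Ligand charge sum = -2.
Charge balance with chloride (-1) requires 1 complex ion per 1 chloride.

[Rh(C2O4)(NH3)2(phen)]Cl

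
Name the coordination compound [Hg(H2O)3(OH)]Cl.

triaquahydroxomercury(II) chloride

The 1 chloride counter-ion carries a total charge of -1, so each complex ion is 1+.
Ligand charges: 3×aqua (neutral), 1×hydroxo (-1 each); total -1. So Hg + (-1) = 1+, giving Hg = +2.
Ligands are named alphabetically: aqua before hydroxo.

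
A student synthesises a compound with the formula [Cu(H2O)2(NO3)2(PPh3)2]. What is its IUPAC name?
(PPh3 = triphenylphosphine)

diaquadinitratobis(triphenylphosphine)copper(II)

There is no counter-ion, so the complex is neutral overall.
Ligand charges: 2×nitrato (-1 each), 2×aqua (neutral), 2×triphenylphosphine (neutral); total -2. So Cu + (-2) = 0, giving Cu = +2.
Ligands are named alphabetically: aqua before nitrato before triphenylphosphine.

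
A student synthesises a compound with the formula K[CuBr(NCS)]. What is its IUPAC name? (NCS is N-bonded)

The 1 potassium counter-ion carries a total charge of +1, so each complex ion is 1−.
Ligand charges: 1×bromo (-1 each), 1×isothiocyanato (-1 each); total -2. So Cu + (-2) = 1−, giving Cu = +1.
The complex ion is anionic, so copper takes the -ate form cuprate(I).

potassium bromoisothiocyanatocuprate(I)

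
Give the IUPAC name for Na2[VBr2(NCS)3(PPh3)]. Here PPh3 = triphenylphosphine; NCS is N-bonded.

sodium dibromotriisothiocyanato(triphenylphosphine)vanadate(III)

The 2 sodium counter-ions carry a total charge of +2, so each complex ion is 2−.
Ligand charges: 1×triphenylphosphine (neutral), 3×isothiocyanato (-1 each), 2×bromo (-1 each); total -5. So V + (-5) = 2−, giving V = +3.
Ligands are named alphabetically: bromo before isothiocyanato before triphenylphosphine.
The complex ion is anionic, so vanadium takes the -ate form vanadate(III).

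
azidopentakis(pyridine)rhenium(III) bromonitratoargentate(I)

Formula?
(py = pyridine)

Cation [Re…]: ligand charges -1, Re(III) ⇒ ion charge 2+.
Anion [Ag…]: ligand charges -2, Ag(I) ⇒ ion charge 1−.
One 2+ cation requires 2 of the 1− anion.

[Re(N3)(py)5][AgBr(NO3)]2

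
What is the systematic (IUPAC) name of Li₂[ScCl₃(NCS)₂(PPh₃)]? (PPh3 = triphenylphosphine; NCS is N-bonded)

The 2 lithium counter-ions carry a total charge of +2, so each complex ion is 2−.
Ligand charges: 1×triphenylphosphine (neutral), 2×isothiocyanato (-1 each), 3×chloro (-1 each); total -5. So Sc + (-5) = 2−, giving Sc = +3.
Ligands are named alphabetically: chloro before isothiocyanato before triphenylphosphine.
The complex ion is anionic, so scandium takes the -ate form scandate(III).

lithium trichlorodiisothiocyanato(triphenylphosphine)scandate(III)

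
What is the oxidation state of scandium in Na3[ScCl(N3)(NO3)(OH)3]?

3 sodium outside the brackets (+1 each) → the complex ion is 3−.
Ligand charges: 3×OH = -3; 1×Cl = -1; 1×NO3 = -1; 1×N3 = -1; sum -6.
Sc + (-6) = 3− ⇒ Sc is +3.

+3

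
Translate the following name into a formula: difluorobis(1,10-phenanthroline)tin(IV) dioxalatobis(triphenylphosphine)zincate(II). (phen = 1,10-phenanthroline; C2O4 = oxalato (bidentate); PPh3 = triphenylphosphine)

[SnF2(phen)2][Zn(C2O4)2(PPh3)2]

Cation [Sn…]: ligand charges -2, Sn(IV) ⇒ ion charge 2+.
Anion [Zn…]: ligand charges -4, Zn(II) ⇒ ion charge 2−.
One 2+ cation balances one 2− anion.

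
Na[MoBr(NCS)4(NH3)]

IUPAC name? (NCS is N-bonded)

sodium amminebromotetraisothiocyanatomolybdate(IV)

The 1 sodium counter-ion carries a total charge of +1, so each complex ion is 1−.
Ligand charges: 1×bromo (-1 each), 4×isothiocyanato (-1 each), 1×ammine (neutral); total -5. So Mo + (-5) = 1−, giving Mo = +4.
Ligands are named alphabetically: ammine before bromo before isothiocyanato.
The complex ion is anionic, so molybdenum takes the -ate form molybdate(IV).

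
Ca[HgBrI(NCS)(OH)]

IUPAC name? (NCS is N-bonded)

The 1 calcium counter-ion carries a total charge of +2, so each complex ion is 2−.
Ligand charges: 1×hydroxo (-1 each), 1×isothiocyanato (-1 each), 1×bromo (-1 each), 1×iodo (-1 each); total -4. So Hg + (-4) = 2−, giving Hg = +2.
Ligands are named alphabetically: bromo before hydroxo before iodo before isothiocyanato.
The complex ion is anionic, so mercury takes the -ate form mercurate(II).

calcium bromohydroxoiodoisothiocyanatomercurate(II)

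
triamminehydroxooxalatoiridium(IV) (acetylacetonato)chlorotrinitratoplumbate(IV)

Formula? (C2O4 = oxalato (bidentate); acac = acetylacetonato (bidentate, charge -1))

[Ir(C2O4)(NH3)3(OH)][Pb(acac)Cl(NO3)3]

Cation [Ir…]: ligand charges -3, Ir(IV) ⇒ ion charge 1+.
Anion [Pb…]: ligand charges -5, Pb(IV) ⇒ ion charge 1−.
One 1+ cation balances one 1− anion.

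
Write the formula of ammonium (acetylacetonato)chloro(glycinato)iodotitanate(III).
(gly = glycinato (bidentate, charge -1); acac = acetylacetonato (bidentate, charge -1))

NH4[Ti(acac)Cl(gly)I]

Ligands: 1 iodo (I, -1), 1 glycinato (gly, -1), 1 chloro (Cl, -1), 1 acetylacetonato (acac, -1). Ligand charge sum = -4.
With Ti in oxidation state +3, the complex ion is [Ti...]^1−.
Charge balance with ammonium (+1) requires 1 complex ion per 1 ammonium.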